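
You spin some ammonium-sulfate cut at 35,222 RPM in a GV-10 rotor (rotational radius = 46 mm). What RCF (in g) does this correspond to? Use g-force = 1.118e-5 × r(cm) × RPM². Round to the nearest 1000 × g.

≈ 64000 g

r = 46 mm = 4.6 cm
RCF = 1.118 × 10⁻⁵ × 4.6 × (35222)² = 1.118 × 10⁻⁵ × 4.6 × 1,240,589,284 ≈ 63,801 × g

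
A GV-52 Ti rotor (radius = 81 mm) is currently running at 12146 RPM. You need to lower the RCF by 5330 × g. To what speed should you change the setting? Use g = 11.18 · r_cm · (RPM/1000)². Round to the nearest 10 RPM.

9420 RPM

r = 81 mm = 8.1 cm
Current RCF = 11.18 × 8.1 × (12.146)² = 11.18 × 8.1 × 147.525316 ≈ 13,359.6 × g
Target RCF = 13,359.6 − 5,330 = 8,029.6 × g
(N/1000)² = 8,029.6 / 90.558 = 88.66804
N = 1000 × √88.66804 ≈ 9,416.4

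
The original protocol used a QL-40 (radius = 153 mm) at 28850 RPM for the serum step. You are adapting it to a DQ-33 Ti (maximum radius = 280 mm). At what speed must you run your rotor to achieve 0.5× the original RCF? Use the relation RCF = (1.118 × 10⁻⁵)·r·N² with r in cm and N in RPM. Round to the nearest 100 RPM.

15100 RPM

Original rotor: r = 153 mm = 15.3 cm
RCF_original = 1.118 × 10⁻⁵ × 15.3 × (28850)² = 1.118 × 10⁻⁵ × 15.3 × 832,322,500 ≈ 142,372.1 × g
Target RCF = 0.5 × 142,372.1 ≈ 71,186.1 × g
Your rotor: r = 280 mm = 28.0 cm
71,186.1 = 1.118 × 10⁻⁵ × 28 × N²
N² = 71,186.1 / (31.304 × 10⁻⁵) = 227,402,568
N ≈ √227,402,568 ≈ 15,079.9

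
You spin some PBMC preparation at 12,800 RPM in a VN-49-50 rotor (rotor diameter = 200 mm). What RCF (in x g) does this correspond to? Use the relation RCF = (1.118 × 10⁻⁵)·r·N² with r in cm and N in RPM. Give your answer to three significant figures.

RCF ≈ 18300 x g

r = 200 mm / 2 = 100 mm = 10 cm
RCF = 1.118 × 10⁻⁵ × r × N²
RCF = 1.118 × 10⁻⁵ × 10 × (12800)² = 1.118 × 10⁻⁵ × 10 × 163,840,000 ≈ 18,317.3 × g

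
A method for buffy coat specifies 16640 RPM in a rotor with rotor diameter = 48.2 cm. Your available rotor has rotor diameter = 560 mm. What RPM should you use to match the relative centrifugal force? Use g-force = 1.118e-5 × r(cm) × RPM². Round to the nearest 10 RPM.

≈ 15440 RPM

Original rotor: r = 48.2 / 2 = 24.1 cm
RCF_original = 1.118 × 10⁻⁵ × 24.1 × (16640)² = 1.118 × 10⁻⁵ × 24.1 × 276,889,600 ≈ 74,604.6 × g
Your rotor: r = 560 mm / 2 = 280 mm = 28 cm
74,604.6 = 1.118 × 10⁻⁵ × 28 × N²
N² = 74,604.6 / (31.304 × 10⁻⁵) = 238,322,898
N ≈ √238,322,898 ≈ 15,437.7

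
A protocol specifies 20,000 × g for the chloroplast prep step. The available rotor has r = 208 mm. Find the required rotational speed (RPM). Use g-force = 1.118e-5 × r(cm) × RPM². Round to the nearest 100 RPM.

r = 208 mm = 20.8 cm
20,000 = 1.118 × 10⁻⁵ × 20.8 × N²
N² = 20,000 / (23.2544 × 10⁻⁵) = 86,005,229
N ≈ √86,005,229 ≈ 9,273.9

9300 RPM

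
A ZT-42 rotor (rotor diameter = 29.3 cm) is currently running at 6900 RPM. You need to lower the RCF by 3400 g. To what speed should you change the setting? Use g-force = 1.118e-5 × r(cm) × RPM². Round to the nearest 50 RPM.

5200 RPM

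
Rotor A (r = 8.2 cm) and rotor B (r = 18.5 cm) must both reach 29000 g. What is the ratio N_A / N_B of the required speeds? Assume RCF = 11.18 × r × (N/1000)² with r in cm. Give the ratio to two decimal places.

At fixed RCF, N ∝ 1/√r, so N_A/N_B = √(r_B/r_A) = √(18.5/8.2) = √2.256098 = 1.5020.

1.50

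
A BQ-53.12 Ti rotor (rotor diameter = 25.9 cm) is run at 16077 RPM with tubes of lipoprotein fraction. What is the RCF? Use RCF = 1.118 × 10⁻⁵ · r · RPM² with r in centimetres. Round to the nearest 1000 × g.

≈ 37000 ×g

r = 25.9 / 2 = 12.95 cm
RCF = 1.118 × 10⁻⁵ × 12.95 × (16077)² = 1.118 × 10⁻⁵ × 12.95 × 258,469,929 ≈ 37,421.5 × g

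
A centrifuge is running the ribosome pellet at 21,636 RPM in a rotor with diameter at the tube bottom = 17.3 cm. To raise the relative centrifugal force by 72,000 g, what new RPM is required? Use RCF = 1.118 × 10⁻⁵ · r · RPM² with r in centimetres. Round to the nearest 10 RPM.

N₂ ≈ 34820 RPM

r = 17.3 / 2 = 8.65 cm
Current RCF = 1.118 × 10⁻⁵ × 8.65 × (21636)² = 1.118 × 10⁻⁵ × 8.65 × 468,116,496 ≈ 45,270.1 × g
Target RCF = 45,270.1 + 72,000 = 117,270.1 × g
N² = 117,270.1 / (9.6707 × 10⁻⁵) = 1,212,633,005
N ≈ √1,212,633,005 ≈ 34,822.9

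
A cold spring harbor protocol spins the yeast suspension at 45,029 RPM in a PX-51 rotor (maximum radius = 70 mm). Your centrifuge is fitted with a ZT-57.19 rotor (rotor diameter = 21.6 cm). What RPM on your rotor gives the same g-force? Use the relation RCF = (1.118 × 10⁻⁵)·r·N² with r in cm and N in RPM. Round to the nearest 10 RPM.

Original rotor: r = 70 mm = 7.0 cm
RCF = 1.118 × 10⁻⁵ × r × N²
RCF_original = 1.118 × 10⁻⁵ × 7 × (45029)² = 1.118 × 10⁻⁵ × 7 × 2,027,610,841 ≈ 158,680.8 × g
Your rotor: r = 21.6 / 2 = 10.8 cm
158,680.8 = 1.118 × 10⁻⁵ × 10.8 × N²
N² = 158,680.8 / (12.0744 × 10⁻⁵) = 1,314,192,010
N ≈ √1,314,192,010 ≈ 36,251.8

36250 RPM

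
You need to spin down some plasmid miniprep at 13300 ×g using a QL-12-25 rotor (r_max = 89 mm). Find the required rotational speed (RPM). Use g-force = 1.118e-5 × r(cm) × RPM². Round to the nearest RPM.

≈ 11561 RPM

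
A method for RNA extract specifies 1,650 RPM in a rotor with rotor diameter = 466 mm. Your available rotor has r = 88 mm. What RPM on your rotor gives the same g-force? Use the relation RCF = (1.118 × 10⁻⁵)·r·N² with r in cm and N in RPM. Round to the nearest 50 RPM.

Original rotor: r = 466 mm / 2 = 233 mm = 23.3 cm
RCF_original = 1.118 × 10⁻⁵ × 23.3 × (1650)² = 1.118 × 10⁻⁵ × 23.3 × 2,722,500 ≈ 709.2 × g
Your rotor: r = 88 mm = 8.8 cm
709.2 = 1.118 × 10⁻⁵ × 8.8 × N²
N² = 709.2 / (9.8384 × 10⁻⁵) = 7,208,489
N ≈ √7,208,489 ≈ 2,684.9

2700 RPM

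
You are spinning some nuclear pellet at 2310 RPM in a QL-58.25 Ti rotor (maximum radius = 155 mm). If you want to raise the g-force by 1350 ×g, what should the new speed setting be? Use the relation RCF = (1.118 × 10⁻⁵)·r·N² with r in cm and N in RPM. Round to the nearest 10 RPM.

r = 155 mm = 15.5 cm
Current RCF = 1.118 × 10⁻⁵ × 15.5 × (2310)² = 1.118 × 10⁻⁵ × 15.5 × 5,336,100 ≈ 924.7 × g
Target RCF = 924.7 + 1,350 = 2,274.7 × g
N² = 2,274.7 / (17.329 × 10⁻⁵) = 13,126,551
N ≈ √13,126,551 ≈ 3,623.1

≈ 3620 RPM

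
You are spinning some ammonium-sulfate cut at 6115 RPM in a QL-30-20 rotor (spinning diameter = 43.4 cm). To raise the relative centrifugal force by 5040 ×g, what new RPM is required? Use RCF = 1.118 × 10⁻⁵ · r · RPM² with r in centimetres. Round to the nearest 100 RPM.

r = 43.4 / 2 = 21.7 cm
Current RCF = 1.118 × 10⁻⁵ × 21.7 × (6115)² = 1.118 × 10⁻⁵ × 21.7 × 37,393,225 ≈ 9,071.8 × g
Target RCF = 9,071.8 + 5,040 = 14,111.8 × g
N² = 14,111.8 / (24.2606 × 10⁻⁵) = 58,167,564
N ≈ √58,167,564 ≈ 7,626.8

N₂ ≈ 7600 RPM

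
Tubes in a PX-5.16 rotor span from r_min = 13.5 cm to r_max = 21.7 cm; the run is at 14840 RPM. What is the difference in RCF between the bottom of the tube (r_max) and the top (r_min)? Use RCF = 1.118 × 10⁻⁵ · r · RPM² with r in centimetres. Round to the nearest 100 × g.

≈ 20200 x g

ΔRCF = 1.118 × 10⁻⁵ × (r_max − r_min) × N² = 1.118 × 10⁻⁵ × 8.2 × 220,225,600 ≈ 20,189.4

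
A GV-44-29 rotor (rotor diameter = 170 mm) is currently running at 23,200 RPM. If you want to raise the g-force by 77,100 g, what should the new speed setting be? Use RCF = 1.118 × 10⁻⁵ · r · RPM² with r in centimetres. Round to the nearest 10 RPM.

r = 170 mm / 2 = 85 mm = 8.5 cm
Current RCF = 1.118 × 10⁻⁵ × 8.5 × (23200)² = 1.118 × 10⁻⁵ × 8.5 × 538,240,000 ≈ 51,148.9 × g
Target RCF = 51,148.9 + 77,100 = 128,248.9 × g
N² = 128,248.9 / (9.503 × 10⁻⁵) = 1,349,562,244
N ≈ √1,349,562,244 ≈ 36,736.4

36740 RPM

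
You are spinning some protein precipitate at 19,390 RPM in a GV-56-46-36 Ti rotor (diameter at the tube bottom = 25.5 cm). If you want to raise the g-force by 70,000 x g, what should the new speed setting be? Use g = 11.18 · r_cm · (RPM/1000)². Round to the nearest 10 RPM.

r = 25.5 / 2 = 12.75 cm
Current RCF = 11.18 × 12.75 × (19.39)² = 11.18 × 12.75 × 375.9721 ≈ 53,592.9 × g
Target RCF = 53,592.9 + 70,000 = 123,592.9 × g
(N/1000)² = 123,592.9 / 142.545 = 867.0448
N = 1000 × √867.0448 ≈ 29,445.6

29450 RPM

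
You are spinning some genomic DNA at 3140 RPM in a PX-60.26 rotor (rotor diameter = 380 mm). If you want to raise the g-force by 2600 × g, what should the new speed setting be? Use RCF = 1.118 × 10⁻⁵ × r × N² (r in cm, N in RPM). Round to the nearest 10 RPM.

r = 380 mm / 2 = 190 mm = 19 cm
Current RCF = 1.118 × 10⁻⁵ × 19 × (3140)² = 1.118 × 10⁻⁵ × 19 × 9,859,600 ≈ 2,094.4 × g
Target RCF = 2,094.4 + 2,600 = 4,694.4 × g
N² = 4,694.4 / (21.242 × 10⁻⁵) = 22,099,614
N ≈ √22,099,614 ≈ 4,701.0

≈ 4700 RPM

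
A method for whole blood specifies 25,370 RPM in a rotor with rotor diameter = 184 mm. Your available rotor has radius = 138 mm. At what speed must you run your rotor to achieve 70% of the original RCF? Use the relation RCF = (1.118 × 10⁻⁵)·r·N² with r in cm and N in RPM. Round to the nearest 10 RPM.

≈ 17330 RPM

Original rotor: r = 184 mm / 2 = 92 mm = 9.2 cm
RCF_original = 1.118 × 10⁻⁵ × 9.2 × (25370)² = 1.118 × 10⁻⁵ × 9.2 × 643,636,900 ≈ 66,201.9 × g
Target RCF = 0.7 × 66,201.9 ≈ 46,341.3 × g
Your rotor: r = 138 mm = 13.8 cm
46,341.3 = 1.118 × 10⁻⁵ × 13.8 × N²
N² = 46,341.3 / (15.4284 × 10⁻⁵) = 300,363,615
N ≈ √300,363,615 ≈ 17,331.0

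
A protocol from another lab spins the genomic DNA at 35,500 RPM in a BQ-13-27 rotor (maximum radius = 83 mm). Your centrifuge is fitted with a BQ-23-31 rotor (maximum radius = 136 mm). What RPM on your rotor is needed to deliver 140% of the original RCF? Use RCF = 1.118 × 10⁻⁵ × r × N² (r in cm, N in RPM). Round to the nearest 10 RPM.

≈ 32810 RPM

Original rotor: r = 83 mm = 8.3 cm
RCF_original = 1.118 × 10⁻⁵ × 8.3 × (35500)² = 1.118 × 10⁻⁵ × 8.3 × 1,260,250,000 ≈ 116,943.6 × g
Target RCF = 1.4 × 116,943.6 ≈ 163,721 × g
Your rotor: r = 136 mm = 13.6 cm
163,721 = 1.118 × 10⁻⁵ × 13.6 × N²
N² = 163,721 / (15.2048 × 10⁻⁵) = 1,076,771,809
N ≈ √1,076,771,809 ≈ 32,814.2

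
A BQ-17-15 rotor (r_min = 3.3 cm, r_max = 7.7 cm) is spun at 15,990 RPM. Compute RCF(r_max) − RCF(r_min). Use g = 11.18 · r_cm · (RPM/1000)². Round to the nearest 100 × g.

ΔRCF ≈ 12600 ×g

ΔRCF = 11.18 × (r_max − r_min) × (N/1000)² = 11.18 × 4.4 × 255.6801 ≈ 12,577.4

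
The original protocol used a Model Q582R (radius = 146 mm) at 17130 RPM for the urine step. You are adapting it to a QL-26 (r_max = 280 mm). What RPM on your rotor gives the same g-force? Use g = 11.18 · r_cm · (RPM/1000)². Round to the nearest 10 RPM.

Original rotor: r = 146 mm = 14.6 cm
RCF_original = 11.18 × 14.6 × (17.13)² = 11.18 × 14.6 × 293.4369 ≈ 47,897.1 × g
Your rotor: r = 280 mm = 28.0 cm
47,897.1 = 11.18 × 28 × (N/1000)²
(N/1000)² = 47,897.1 / 313.04 = 153.0063
N = 1000 × √153.0063 ≈ 12,369.6

≈ 12370 RPM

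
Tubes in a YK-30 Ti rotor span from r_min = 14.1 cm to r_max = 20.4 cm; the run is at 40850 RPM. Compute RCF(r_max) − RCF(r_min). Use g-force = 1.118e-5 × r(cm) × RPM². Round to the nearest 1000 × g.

≈ 118000 x g

ΔRCF = 1.118 × 10⁻⁵ × (r_max − r_min) × N² = 1.118 × 10⁻⁵ × 6.3 × 1,668,722,500 ≈ 117,534.8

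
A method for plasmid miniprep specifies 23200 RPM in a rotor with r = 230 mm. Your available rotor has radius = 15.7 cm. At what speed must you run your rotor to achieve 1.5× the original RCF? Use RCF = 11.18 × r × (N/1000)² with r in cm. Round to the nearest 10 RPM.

Original rotor: r = 230 mm = 23.0 cm
RCF_original = 11.18 × 23 × (23.2)² = 11.18 × 23 × 538.24 ≈ 138,403 × g
Target RCF = 1.5 × 138,403 ≈ 207,604.5 × g
207,604.5 = 11.18 × 15.7 × (N/1000)²
(N/1000)² = 207,604.5 / 175.526 = 1182.756
N = 1000 × √1182.756 ≈ 34,391.2

≈ 34390 RPM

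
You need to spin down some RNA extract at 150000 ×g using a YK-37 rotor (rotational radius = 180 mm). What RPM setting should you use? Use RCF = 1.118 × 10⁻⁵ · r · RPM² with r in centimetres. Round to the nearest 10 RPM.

27300 RPM

r = 180 mm = 18.0 cm
150,000 = 1.118 × 10⁻⁵ × 18 × N²
N² = 150,000 / (20.124 × 10⁻⁵) = 745,378,652
N ≈ √745,378,652 ≈ 27,301.6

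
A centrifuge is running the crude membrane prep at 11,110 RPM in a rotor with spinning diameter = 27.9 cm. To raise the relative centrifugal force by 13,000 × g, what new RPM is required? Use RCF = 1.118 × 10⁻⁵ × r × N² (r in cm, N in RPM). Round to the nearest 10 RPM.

N₂ ≈ 14380 RPM

r = 27.9 / 2 = 13.95 cm
Current RCF = 1.118 × 10⁻⁵ × 13.95 × (11110)² = 1.118 × 10⁻⁵ × 13.95 × 123,432,100 ≈ 19,250.6 × g
Target RCF = 19,250.6 + 13,000 = 32,250.6 × g
N² = 32,250.6 / (15.5961 × 10⁻⁵) = 206,786,312
N ≈ √206,786,312 ≈ 14,380.1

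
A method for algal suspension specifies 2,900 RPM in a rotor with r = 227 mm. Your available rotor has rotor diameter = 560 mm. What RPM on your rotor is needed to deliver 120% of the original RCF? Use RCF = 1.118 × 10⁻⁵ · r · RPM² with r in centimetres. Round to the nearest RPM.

2860 RPM

Original rotor: r = 227 mm = 22.7 cm
RCF = 1.118 × 10⁻⁵ × r × N²
RCF_original = 1.118 × 10⁻⁵ × 22.7 × (2900)² = 1.118 × 10⁻⁵ × 22.7 × 8,410,000 ≈ 2,134.3 × g
Target RCF = 1.2 × 2,134.3 ≈ 2,561.2 × g
Your rotor: r = 560 mm / 2 = 280 mm = 28 cm
2,561.2 = 1.118 × 10⁻⁵ × 28 × N²
N² = 2,561.2 / (31.304 × 10⁻⁵) = 8,181,702
N ≈ √8,181,702 ≈ 2,860.4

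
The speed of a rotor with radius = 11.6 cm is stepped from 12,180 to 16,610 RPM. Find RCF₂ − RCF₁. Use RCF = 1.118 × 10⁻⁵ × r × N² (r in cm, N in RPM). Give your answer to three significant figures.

16500 x g

RCF₁ = 1.118 × 10⁻⁵ × 11.6 × (12180)² = 1.118 × 10⁻⁵ × 11.6 × 148,352,400 ≈ 19,239.5 × g
RCF₂ = 1.118 × 10⁻⁵ × 11.6 × (16610)² = 1.118 × 10⁻⁵ × 11.6 × 275,892,100 ≈ 35,779.9 × g
Increase = 35,779.9 − 19,239.5 = 16,540.4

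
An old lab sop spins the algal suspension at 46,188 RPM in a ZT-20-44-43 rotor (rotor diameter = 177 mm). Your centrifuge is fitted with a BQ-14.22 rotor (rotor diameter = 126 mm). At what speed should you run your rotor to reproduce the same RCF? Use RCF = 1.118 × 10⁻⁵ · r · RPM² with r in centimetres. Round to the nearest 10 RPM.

Original rotor: r = 177 mm / 2 = 88.5 mm = 8.85 cm
RCF_original = 1.118 × 10⁻⁵ × 8.85 × (46188)² = 1.118 × 10⁻⁵ × 8.85 × 2,133,331,344 ≈ 211,078.2 × g
Your rotor: r = 126 mm / 2 = 63 mm = 6.3 cm
211,078.2 = 1.118 × 10⁻⁵ × 6.3 × N²
N² = 211,078.2 / (7.0434 × 10⁻⁵) = 2,996,822,557
N ≈ √2,996,822,557 ≈ 54,743.2

≈ 54740 RPM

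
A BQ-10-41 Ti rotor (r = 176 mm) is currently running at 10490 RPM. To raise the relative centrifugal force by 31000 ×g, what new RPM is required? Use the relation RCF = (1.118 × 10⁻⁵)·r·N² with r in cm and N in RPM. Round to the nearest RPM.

r = 176 mm = 17.6 cm
Current RCF = 1.118 × 10⁻⁵ × 17.6 × (10490)² = 1.118 × 10⁻⁵ × 17.6 × 110,040,100 ≈ 21,652.4 × g
Target RCF = 21,652.4 + 31,000 = 52,652.4 × g
N² = 52,652.4 / (19.6768 × 10⁻⁵) = 267,586,193
N ≈ √267,586,193 ≈ 16,358.1

≈ 16358 RPM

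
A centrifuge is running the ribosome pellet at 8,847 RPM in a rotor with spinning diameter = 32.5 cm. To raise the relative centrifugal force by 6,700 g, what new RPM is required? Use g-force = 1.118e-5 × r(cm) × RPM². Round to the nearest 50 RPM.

r = 32.5 / 2 = 16.25 cm
Current RCF = 1.118 × 10⁻⁵ × 16.25 × (8847)² = 1.118 × 10⁻⁵ × 16.25 × 78,269,409 ≈ 14,219.6 × g
Target RCF = 14,219.6 + 6,700 = 20,919.6 × g
N² = 20,919.6 / (18.1675 × 10⁻⁵) = 115,148,479
N ≈ √115,148,479 ≈ 10,730.7

N₂ ≈ 10750 RPM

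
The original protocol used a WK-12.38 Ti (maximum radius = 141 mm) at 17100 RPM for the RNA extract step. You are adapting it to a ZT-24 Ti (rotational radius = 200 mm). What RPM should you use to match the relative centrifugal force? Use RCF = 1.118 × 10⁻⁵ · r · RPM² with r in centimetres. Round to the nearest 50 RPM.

14350 RPM

Original rotor: r = 141 mm = 14.1 cm
RCF = 1.118 × 10⁻⁵ × r × N²
RCF_original = 1.118 × 10⁻⁵ × 14.1 × (17100)² = 1.118 × 10⁻⁵ × 14.1 × 292,410,000 ≈ 46,094.9 × g
Your rotor: r = 200 mm = 20.0 cm
46,094.9 = 1.118 × 10⁻⁵ × 20 × N²
N² = 46,094.9 / (22.36 × 10⁻⁵) = 206,148,927
N ≈ √206,148,927 ≈ 14,357.9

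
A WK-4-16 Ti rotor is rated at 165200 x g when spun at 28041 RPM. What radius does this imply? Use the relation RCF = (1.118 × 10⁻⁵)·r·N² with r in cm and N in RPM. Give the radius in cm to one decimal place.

≈ 18.8 cm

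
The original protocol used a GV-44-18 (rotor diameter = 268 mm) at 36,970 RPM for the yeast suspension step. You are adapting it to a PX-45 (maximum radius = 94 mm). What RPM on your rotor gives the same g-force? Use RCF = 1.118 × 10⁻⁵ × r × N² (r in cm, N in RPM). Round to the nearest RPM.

Original rotor: r = 268 mm / 2 = 134 mm = 13.4 cm
RCF = 1.118 × 10⁻⁵ × r × N²
RCF_original = 1.118 × 10⁻⁵ × 13.4 × (36970)² = 1.118 × 10⁻⁵ × 13.4 × 1,366,780,900 ≈ 204,760.2 × g
Your rotor: r = 94 mm = 9.4 cm
204,760.2 = 1.118 × 10⁻⁵ × 9.4 × N²
N² = 204,760.2 / (10.5092 × 10⁻⁵) = 1,948,389,982
N ≈ √1,948,389,982 ≈ 44,140.6

44141 RPM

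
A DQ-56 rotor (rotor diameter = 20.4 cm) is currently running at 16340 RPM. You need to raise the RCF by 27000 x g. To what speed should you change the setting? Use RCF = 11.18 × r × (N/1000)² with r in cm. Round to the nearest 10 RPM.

r = 20.4 / 2 = 10.2 cm
Current RCF = 11.18 × 10.2 × (16.34)² = 11.18 × 10.2 × 266.9956 ≈ 30,447.1 × g
Target RCF = 30,447.1 + 27,000 = 57,447.1 × g
(N/1000)² = 57,447.1 / 114.036 = 503.7628
N = 1000 × √503.7628 ≈ 22,444.7

≈ 22440 RPM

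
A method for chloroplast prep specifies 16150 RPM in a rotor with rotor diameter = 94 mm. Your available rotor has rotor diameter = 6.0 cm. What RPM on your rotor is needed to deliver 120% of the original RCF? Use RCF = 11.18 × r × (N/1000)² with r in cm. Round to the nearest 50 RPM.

Original rotor: r = 94 mm / 2 = 47 mm = 4.7 cm
RCF_original = 11.18 × 4.7 × (16.15)² = 11.18 × 4.7 × 260.8225 ≈ 13,705.2 × g
Target RCF = 1.2 × 13,705.2 ≈ 16,446.2 × g
Your rotor: r = 6.0 / 2 = 3 cm
16,446.2 = 11.18 × 3 × (N/1000)²
(N/1000)² = 16,446.2 / 33.54 = 490.3459
N = 1000 × √490.3459 ≈ 22,143.8

≈ 22150 RPM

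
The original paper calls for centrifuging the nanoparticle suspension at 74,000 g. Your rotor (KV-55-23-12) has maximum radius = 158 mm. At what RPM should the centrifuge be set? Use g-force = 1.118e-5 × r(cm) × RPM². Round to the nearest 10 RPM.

r = 158 mm = 15.8 cm
74,000 = 1.118 × 10⁻⁵ × 15.8 × N²
N² = 74,000 / (17.6644 × 10⁻⁵) = 418,921,673
N ≈ √418,921,673 ≈ 20,467.6

N ≈ 20470 RPM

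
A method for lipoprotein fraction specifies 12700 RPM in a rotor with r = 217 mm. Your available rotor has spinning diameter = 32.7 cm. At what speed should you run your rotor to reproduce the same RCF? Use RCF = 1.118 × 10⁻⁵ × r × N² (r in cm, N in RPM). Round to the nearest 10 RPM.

≈ 14630 RPM

Original rotor: r = 217 mm = 21.7 cm
RCF = 1.118 × 10⁻⁵ × r × N²
RCF_original = 1.118 × 10⁻⁵ × 21.7 × (12700)² = 1.118 × 10⁻⁵ × 21.7 × 161,290,000 ≈ 39,129.9 × g
Your rotor: r = 32.7 / 2 = 16.35 cm
39,129.9 = 1.118 × 10⁻⁵ × 16.35 × N²
N² = 39,129.9 / (18.2793 × 10⁻⁵) = 214,066,731
N ≈ √214,066,731 ≈ 14,631.0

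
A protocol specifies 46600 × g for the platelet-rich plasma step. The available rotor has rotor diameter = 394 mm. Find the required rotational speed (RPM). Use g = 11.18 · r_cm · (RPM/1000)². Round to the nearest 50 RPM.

14550 RPM

r = 394 mm / 2 = 197 mm = 19.7 cm
46,600 = 11.18 × 19.7 × (N/1000)²
(N/1000)² = 46,600 / 220.246 = 211.5816
N = 1000 × √211.5816 ≈ 14,545.8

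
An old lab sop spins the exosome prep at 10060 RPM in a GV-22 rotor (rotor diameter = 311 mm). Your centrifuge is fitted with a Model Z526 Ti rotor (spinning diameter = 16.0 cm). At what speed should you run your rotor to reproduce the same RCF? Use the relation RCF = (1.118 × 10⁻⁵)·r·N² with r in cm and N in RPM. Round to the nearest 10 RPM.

Original rotor: r = 311 mm / 2 = 155.5 mm = 15.55 cm
RCF_original = 1.118 × 10⁻⁵ × 15.55 × (10060)² = 1.118 × 10⁻⁵ × 15.55 × 101,203,600 ≈ 17,594.1 × g
Your rotor: r = 16.0 / 2 = 8 cm
17,594.1 = 1.118 × 10⁻⁵ × 8 × N²
N² = 17,594.1 / (8.944 × 10⁻⁵) = 196,713,998
N ≈ √196,713,998 ≈ 14,025.5

14030 RPM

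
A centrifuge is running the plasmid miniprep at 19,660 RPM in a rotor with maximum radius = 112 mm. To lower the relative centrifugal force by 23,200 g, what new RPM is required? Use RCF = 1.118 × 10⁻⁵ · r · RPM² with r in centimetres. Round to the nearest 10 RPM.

r = 112 mm = 11.2 cm
Current RCF = 1.118 × 10⁻⁵ × 11.2 × (19660)² = 1.118 × 10⁻⁵ × 11.2 × 386,515,600 ≈ 48,397.9 × g
Target RCF = 48,397.9 − 23,200 = 25,197.9 × g
N² = 25,197.9 / (12.5216 × 10⁻⁵) = 201,235,465
N ≈ √201,235,465 ≈ 14,185.7

≈ 14190 RPM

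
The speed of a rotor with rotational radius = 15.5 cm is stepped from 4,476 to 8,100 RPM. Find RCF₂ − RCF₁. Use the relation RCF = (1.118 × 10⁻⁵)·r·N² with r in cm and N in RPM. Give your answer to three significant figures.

≈ 7900 g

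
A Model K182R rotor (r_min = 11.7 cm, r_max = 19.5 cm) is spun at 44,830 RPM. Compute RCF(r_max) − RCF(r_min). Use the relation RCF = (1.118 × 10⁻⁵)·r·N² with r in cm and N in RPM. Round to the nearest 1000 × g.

ΔRCF ≈ 175000 ×g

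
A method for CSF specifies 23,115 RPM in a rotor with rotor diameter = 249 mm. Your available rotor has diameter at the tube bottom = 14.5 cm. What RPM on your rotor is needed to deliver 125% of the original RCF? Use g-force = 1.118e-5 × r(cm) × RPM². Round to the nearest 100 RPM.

33900 RPM

Original rotor: r = 249 mm / 2 = 124.5 mm = 12.45 cm
RCF_original = 1.118 × 10⁻⁵ × 12.45 × (23115)² = 1.118 × 10⁻⁵ × 12.45 × 534,303,225 ≈ 74,370.2 × g
Target RCF = 1.25 × 74,370.2 ≈ 92,962.8 × g
Your rotor: r = 14.5 / 2 = 7.25 cm
92,962.8 = 1.118 × 10⁻⁵ × 7.25 × N²
N² = 92,962.8 / (8.1055 × 10⁻⁵) = 1,146,910,123
N ≈ √1,146,910,123 ≈ 33,866.1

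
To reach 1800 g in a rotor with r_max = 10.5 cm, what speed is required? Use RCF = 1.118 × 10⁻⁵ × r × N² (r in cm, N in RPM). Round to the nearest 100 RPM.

RCF = 1.118 × 10⁻⁵ × r × N²
1,800 = 1.118 × 10⁻⁵ × 10.5 × N²
N² = 1,800 / (11.739 × 10⁻⁵) = 15,333,504
N ≈ √15,333,504 ≈ 3,915.8

3900 RPM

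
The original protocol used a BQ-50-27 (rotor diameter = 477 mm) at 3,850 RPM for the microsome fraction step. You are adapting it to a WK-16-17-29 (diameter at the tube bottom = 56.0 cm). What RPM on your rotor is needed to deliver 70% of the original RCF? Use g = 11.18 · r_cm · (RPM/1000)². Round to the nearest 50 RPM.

2950 RPM

Original rotor: r = 477 mm / 2 = 238.5 mm = 23.85 cm
RCF = 11.18 × r × (N/1000)²
RCF_original = 11.18 × 23.85 × (3.85)² = 11.18 × 23.85 × 14.8225 ≈ 3,952.3 × g
Target RCF = 0.7 × 3,952.3 ≈ 2,766.6 × g
Your rotor: r = 56.0 / 2 = 28 cm
2,766.6 = 11.18 × 28 × (N/1000)²
(N/1000)² = 2,766.6 / 313.04 = 8.837848
N = 1000 × √8.837848 ≈ 2,972.9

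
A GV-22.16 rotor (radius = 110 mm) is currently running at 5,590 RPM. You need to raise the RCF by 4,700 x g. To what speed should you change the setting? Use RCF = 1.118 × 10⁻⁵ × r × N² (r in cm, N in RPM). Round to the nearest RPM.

≈ 8335 RPM

r = 110 mm = 11.0 cm
Current RCF = 1.118 × 10⁻⁵ × 11 × (5590)² = 1.118 × 10⁻⁵ × 11 × 31,248,100 ≈ 3,842.9 × g
Target RCF = 3,842.9 + 4,700 = 8,542.9 × g
N² = 8,542.9 / (12.298 × 10⁻⁵) = 69,465,767
N ≈ √69,465,767 ≈ 8,334.6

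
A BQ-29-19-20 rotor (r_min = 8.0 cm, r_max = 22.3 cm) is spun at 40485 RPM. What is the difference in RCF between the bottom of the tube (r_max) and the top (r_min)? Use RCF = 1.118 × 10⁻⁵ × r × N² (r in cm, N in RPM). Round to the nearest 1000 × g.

ΔRCF ≈ 262000 × g

ΔRCF = 1.118 × 10⁻⁵ × (r_max − r_min) × N² = 1.118 × 10⁻⁵ × 14.3 × 1,639,035,225 ≈ 262,039.1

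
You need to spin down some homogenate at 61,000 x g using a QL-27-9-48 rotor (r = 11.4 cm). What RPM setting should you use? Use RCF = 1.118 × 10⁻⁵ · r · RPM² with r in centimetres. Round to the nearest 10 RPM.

≈ 21880 RPM

RCF = 1.118 × 10⁻⁵ × r × N²
61,000 = 1.118 × 10⁻⁵ × 11.4 × N²
N² = 61,000 / (12.7452 × 10⁻⁵) = 478,611,556
N ≈ √478,611,556 ≈ 21,877.2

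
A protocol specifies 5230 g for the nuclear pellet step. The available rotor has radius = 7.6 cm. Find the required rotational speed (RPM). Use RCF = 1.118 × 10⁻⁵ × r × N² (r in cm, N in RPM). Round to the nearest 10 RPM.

RCF = 1.118 × 10⁻⁵ × r × N²
5,230 = 1.118 × 10⁻⁵ × 7.6 × N²
N² = 5,230 / (8.4968 × 10⁻⁵) = 61,552,585
N ≈ √61,552,585 ≈ 7,845.5

≈ 7850 RPM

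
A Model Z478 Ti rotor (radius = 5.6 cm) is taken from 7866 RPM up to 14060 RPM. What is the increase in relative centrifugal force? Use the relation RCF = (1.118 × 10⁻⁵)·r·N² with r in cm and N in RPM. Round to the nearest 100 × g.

RCF₁ = 1.118 × 10⁻⁵ × 5.6 × (7866)² = 1.118 × 10⁻⁵ × 5.6 × 61,873,956 ≈ 3,873.8 × g
RCF₂ = 1.118 × 10⁻⁵ × 5.6 × (14060)² = 1.118 × 10⁻⁵ × 5.6 × 197,683,600 ≈ 12,376.6 × g
Increase = 12,376.6 − 3,873.8 = 8,502.8

8500 x g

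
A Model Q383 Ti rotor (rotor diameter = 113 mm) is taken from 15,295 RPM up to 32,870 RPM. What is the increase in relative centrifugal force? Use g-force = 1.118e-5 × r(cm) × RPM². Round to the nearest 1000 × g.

≈ 53000 × g

r = 113 mm / 2 = 56.5 mm = 5.65 cm
RCF₁ = 1.118 × 10⁻⁵ × 5.65 × (15295)² = 1.118 × 10⁻⁵ × 5.65 × 233,937,025 ≈ 14,777.1 × g
RCF₂ = 1.118 × 10⁻⁵ × 5.65 × (32870)² = 1.118 × 10⁻⁵ × 5.65 × 1,080,436,900 ≈ 68,248 × g
Increase = 68,248 − 14,777.1 = 53,470.9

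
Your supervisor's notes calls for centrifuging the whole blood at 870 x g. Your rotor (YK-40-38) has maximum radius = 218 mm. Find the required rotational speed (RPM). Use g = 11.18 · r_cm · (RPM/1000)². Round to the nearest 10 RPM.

N ≈ 1890 RPM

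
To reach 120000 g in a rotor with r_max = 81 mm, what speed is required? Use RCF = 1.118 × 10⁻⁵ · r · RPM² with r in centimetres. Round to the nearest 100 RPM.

r = 81 mm = 8.1 cm
RCF = 1.118 × 10⁻⁵ × r × N²
120,000 = 1.118 × 10⁻⁵ × 8.1 × N²
N² = 120,000 / (9.0558 × 10⁻⁵) = 1,325,117,604
N ≈ √1,325,117,604 ≈ 36,402.2

36400 RPM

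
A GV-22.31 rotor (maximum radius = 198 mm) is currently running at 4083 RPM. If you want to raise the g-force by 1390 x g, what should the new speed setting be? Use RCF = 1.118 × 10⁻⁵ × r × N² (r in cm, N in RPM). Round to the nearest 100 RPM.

≈ 4800 RPM

r = 198 mm = 19.8 cm
Current RCF = 1.118 × 10⁻⁵ × 19.8 × (4083)² = 1.118 × 10⁻⁵ × 19.8 × 16,670,889 ≈ 3,690.3 × g
Target RCF = 3,690.3 + 1,390 = 5,080.3 × g
N² = 5,080.3 / (22.1364 × 10⁻⁵) = 22,949,983
N ≈ √22,949,983 ≈ 4,790.6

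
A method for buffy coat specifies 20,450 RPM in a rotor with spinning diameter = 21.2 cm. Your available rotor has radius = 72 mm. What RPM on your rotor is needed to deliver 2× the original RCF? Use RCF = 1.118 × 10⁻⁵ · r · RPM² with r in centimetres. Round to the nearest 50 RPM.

35100 RPM

Original rotor: r = 21.2 / 2 = 10.6 cm
RCF = 1.118 × 10⁻⁵ × r × N²
RCF_original = 1.118 × 10⁻⁵ × 10.6 × (20450)² = 1.118 × 10⁻⁵ × 10.6 × 418,202,500 ≈ 49,560.3 × g
Target RCF = 2 × 49,560.3 ≈ 99,120.6 × g
Your rotor: r = 72 mm = 7.2 cm
99,120.6 = 1.118 × 10⁻⁵ × 7.2 × N²
N² = 99,120.6 / (8.0496 × 10⁻⁵) = 1,231,372,987
N ≈ √1,231,372,987 ≈ 35,090.9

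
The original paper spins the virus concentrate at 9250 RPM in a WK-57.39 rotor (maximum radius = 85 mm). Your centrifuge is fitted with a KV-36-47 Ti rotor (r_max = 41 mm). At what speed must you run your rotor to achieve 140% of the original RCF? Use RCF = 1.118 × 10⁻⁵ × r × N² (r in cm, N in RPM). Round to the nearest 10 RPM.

15760 RPM

Original rotor: r = 85 mm = 8.5 cm
RCF_original = 1.118 × 10⁻⁵ × 8.5 × (9250)² = 1.118 × 10⁻⁵ × 8.5 × 85,562,500 ≈ 8,131 × g
Target RCF = 1.4 × 8,131 ≈ 11,383.4 × g
Your rotor: r = 41 mm = 4.1 cm
11,383.4 = 1.118 × 10⁻⁵ × 4.1 × N²
N² = 11,383.4 / (4.5838 × 10⁻⁵) = 248,339,805
N ≈ √248,339,805 ≈ 15,758.8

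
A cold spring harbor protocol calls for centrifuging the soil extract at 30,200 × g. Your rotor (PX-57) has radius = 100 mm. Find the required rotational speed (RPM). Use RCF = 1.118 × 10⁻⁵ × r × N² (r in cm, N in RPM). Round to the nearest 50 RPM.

≈ 16450 RPM

r = 100 mm = 10.0 cm
RCF = 1.118 × 10⁻⁵ × r × N²
30,200 = 1.118 × 10⁻⁵ × 10 × N²
N² = 30,200 / (11.18 × 10⁻⁵) = 270,125,224
N ≈ √270,125,224 ≈ 16,435.5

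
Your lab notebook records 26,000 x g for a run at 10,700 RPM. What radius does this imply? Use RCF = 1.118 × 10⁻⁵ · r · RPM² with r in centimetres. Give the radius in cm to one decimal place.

r ≈ 20.3 cm

26000 = 1.118 × 10⁻⁵ × r × (10700)²
r = 26000 / (1.118 × 10⁻⁵ × 114,490,000) = 26000 / 1279.998 ≈ 20.313 cm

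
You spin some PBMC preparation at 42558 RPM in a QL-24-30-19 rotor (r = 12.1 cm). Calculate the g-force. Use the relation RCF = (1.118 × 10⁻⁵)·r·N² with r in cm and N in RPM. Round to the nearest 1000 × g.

RCF = 1.118 × 10⁻⁵ × r × N²
RCF = 1.118 × 10⁻⁵ × 12.1 × (42558)² = 1.118 × 10⁻⁵ × 12.1 × 1,811,183,364 ≈ 245,013.3 × g

245000 x g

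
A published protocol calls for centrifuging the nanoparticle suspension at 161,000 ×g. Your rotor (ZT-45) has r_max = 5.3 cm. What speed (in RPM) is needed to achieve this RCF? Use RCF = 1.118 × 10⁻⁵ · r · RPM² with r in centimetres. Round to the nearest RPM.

N ≈ 52126 RPM

RCF = 1.118 × 10⁻⁵ × r × N²
161,000 = 1.118 × 10⁻⁵ × 5.3 × N²
N² = 161,000 / (5.9254 × 10⁻⁵) = 2,717,116,144
N ≈ √2,717,116,144 ≈ 52,126.0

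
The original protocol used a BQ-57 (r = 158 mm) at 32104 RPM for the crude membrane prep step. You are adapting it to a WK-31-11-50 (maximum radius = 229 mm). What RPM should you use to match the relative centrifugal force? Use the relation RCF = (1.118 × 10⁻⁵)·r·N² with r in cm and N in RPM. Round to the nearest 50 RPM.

≈ 26650 RPM

Original rotor: r = 158 mm = 15.8 cm
RCF_original = 1.118 × 10⁻⁵ × 15.8 × (32104)² = 1.118 × 10⁻⁵ × 15.8 × 1,030,666,816 ≈ 182,061.1 × g
Your rotor: r = 229 mm = 22.9 cm
182,061.1 = 1.118 × 10⁻⁵ × 22.9 × N²
N² = 182,061.1 / (25.6022 × 10⁻⁵) = 711,115,060
N ≈ √711,115,060 ≈ 26,666.7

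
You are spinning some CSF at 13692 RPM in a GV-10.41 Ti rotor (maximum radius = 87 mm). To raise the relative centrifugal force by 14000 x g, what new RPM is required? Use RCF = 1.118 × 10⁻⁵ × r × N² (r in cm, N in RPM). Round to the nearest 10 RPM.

r = 87 mm = 8.7 cm
Current RCF = 1.118 × 10⁻⁵ × 8.7 × (13692)² = 1.118 × 10⁻⁵ × 8.7 × 187,470,864 ≈ 18,234.5 × g
Target RCF = 18,234.5 + 14,000 = 32,234.5 × g
N² = 32,234.5 / (9.7266 × 10⁻⁵) = 331,405,630
N ≈ √331,405,630 ≈ 18,204.5

≈ 18200 RPM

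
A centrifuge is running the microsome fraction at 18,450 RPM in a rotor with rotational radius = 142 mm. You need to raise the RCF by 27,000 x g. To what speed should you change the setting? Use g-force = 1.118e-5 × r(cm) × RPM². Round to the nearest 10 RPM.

≈ 22590 RPM

r = 142 mm = 14.2 cm
Current RCF = 1.118 × 10⁻⁵ × 14.2 × (18450)² = 1.118 × 10⁻⁵ × 14.2 × 340,402,500 ≈ 54,040.9 × g
Target RCF = 54,040.9 + 27,000 = 81,040.9 × g
N² = 81,040.9 / (15.8756 × 10⁻⁵) = 510,474,565
N ≈ √510,474,565 ≈ 22,593.7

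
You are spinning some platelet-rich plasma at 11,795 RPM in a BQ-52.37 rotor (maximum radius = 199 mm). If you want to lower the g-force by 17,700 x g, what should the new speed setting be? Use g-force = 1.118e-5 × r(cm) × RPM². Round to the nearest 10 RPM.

≈ 7720 RPM

r = 199 mm = 19.9 cm
Current RCF = 1.118 × 10⁻⁵ × 19.9 × (11795)² = 1.118 × 10⁻⁵ × 19.9 × 139,122,025 ≈ 30,952.1 × g
Target RCF = 30,952.1 − 17,700 = 13,252.1 × g
N² = 13,252.1 / (22.2482 × 10⁻⁵) = 59,564,819
N ≈ √59,564,819 ≈ 7,717.8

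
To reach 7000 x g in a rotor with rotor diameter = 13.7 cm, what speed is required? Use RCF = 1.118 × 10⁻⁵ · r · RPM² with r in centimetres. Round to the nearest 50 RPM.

r = 13.7 / 2 = 6.85 cm
RCF = 1.118 × 10⁻⁵ × r × N²
7,000 = 1.118 × 10⁻⁵ × 6.85 × N²
N² = 7,000 / (7.6583 × 10⁻⁵) = 91,404,098
N ≈ √91,404,098 ≈ 9,560.5

N ≈ 9550 RPM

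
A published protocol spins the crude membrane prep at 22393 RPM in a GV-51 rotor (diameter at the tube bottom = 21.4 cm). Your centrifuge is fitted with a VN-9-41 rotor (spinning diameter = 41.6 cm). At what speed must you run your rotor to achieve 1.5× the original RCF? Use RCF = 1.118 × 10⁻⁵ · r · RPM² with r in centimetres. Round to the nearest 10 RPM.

Original rotor: r = 21.4 / 2 = 10.7 cm
RCF_original = 1.118 × 10⁻⁵ × 10.7 × (22393)² = 1.118 × 10⁻⁵ × 10.7 × 501,446,449 ≈ 59,986 × g
Target RCF = 1.5 × 59,986 ≈ 89,979 × g
Your rotor: r = 41.6 / 2 = 20.8 cm
89,979 = 1.118 × 10⁻⁵ × 20.8 × N²
N² = 89,979 / (23.2544 × 10⁻⁵) = 386,933,226
N ≈ √386,933,226 ≈ 19,670.6

≈ 19670 RPM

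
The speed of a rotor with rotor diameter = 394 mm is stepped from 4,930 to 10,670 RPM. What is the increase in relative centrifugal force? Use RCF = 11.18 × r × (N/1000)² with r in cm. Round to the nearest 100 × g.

r = 394 mm / 2 = 197 mm = 19.7 cm
RCF₁ = 11.18 × 19.7 × (4.93)² = 11.18 × 19.7 × 24.3049 ≈ 5,353.1 × g
RCF₂ = 11.18 × 19.7 × (10.67)² = 11.18 × 19.7 × 113.8489 ≈ 25,074.8 × g
Increase = 25,074.8 − 5,353.1 = 19,721.7

≈ 19700 ×g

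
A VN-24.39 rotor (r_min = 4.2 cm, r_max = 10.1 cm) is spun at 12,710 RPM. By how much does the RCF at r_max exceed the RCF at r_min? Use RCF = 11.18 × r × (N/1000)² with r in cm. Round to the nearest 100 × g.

10700 x g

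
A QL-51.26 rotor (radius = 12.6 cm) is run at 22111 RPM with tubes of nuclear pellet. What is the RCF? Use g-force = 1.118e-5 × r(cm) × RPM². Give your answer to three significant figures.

RCF = 1.118 × 10⁻⁵ × 12.6 × (22111)² = 1.118 × 10⁻⁵ × 12.6 × 488,896,321 ≈ 68,869.8 × g

68900 x g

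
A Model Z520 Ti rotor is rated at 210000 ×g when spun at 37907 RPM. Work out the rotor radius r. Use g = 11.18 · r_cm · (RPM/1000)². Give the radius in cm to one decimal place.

210000 = 11.18 × r × (37.907)²
r = 210000 / (11.18 × 1436.940649) = 210000 / 16065 ≈ 13.072 cm

13.1 cm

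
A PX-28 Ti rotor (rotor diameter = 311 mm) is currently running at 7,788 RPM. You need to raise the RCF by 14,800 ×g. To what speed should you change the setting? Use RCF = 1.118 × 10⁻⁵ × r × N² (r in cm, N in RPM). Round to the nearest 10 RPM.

r = 311 mm / 2 = 155.5 mm = 15.55 cm
Current RCF = 1.118 × 10⁻⁵ × 15.55 × (7788)² = 1.118 × 10⁻⁵ × 15.55 × 60,652,944 ≈ 10,544.5 × g
Target RCF = 10,544.5 + 14,800 = 25,344.5 × g
N² = 25,344.5 / (17.3849 × 10⁻⁵) = 145,784,560
N ≈ √145,784,560 ≈ 12,074.1

N₂ ≈ 12070 RPM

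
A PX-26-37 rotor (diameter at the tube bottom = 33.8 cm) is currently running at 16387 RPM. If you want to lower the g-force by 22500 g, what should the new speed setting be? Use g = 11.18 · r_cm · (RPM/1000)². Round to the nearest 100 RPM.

12200 RPM

r = 33.8 / 2 = 16.9 cm
Current RCF = 11.18 × 16.9 × (16.387)² = 11.18 × 16.9 × 268.533769 ≈ 50,737.3 × g
Target RCF = 50,737.3 − 22,500 = 28,237.3 × g
(N/1000)² = 28,237.3 / 188.942 = 149.4496
N = 1000 × √149.4496 ≈ 12,225.0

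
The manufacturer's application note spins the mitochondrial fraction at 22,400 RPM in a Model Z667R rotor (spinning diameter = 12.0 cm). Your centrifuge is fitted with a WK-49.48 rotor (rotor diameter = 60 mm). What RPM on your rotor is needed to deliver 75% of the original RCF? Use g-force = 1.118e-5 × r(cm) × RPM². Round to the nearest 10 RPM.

≈ 27430 RPM

Original rotor: r = 12.0 / 2 = 6 cm
RCF_original = 1.118 × 10⁻⁵ × 6 × (22400)² = 1.118 × 10⁻⁵ × 6 × 501,760,000 ≈ 33,658.1 × g
Target RCF = 0.75 × 33,658.1 ≈ 25,243.6 × g
Your rotor: r = 60 mm / 2 = 30 mm = 3 cm
25,243.6 = 1.118 × 10⁻⁵ × 3 × N²
N² = 25,243.6 / (3.354 × 10⁻⁵) = 752,641,622
N ≈ √752,641,622 ≈ 27,434.3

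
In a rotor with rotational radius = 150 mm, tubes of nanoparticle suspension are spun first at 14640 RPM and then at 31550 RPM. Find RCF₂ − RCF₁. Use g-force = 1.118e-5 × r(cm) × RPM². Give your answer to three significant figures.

r = 150 mm = 15.0 cm
RCF₁ = 1.118 × 10⁻⁵ × 15 × (14640)² = 1.118 × 10⁻⁵ × 15 × 214,329,600 ≈ 35,943.1 × g
RCF₂ = 1.118 × 10⁻⁵ × 15 × (31550)² = 1.118 × 10⁻⁵ × 15 × 995,402,500 ≈ 166,929 × g
Increase = 166,929 − 35,943.1 = 130,985.9

≈ 131000 ×g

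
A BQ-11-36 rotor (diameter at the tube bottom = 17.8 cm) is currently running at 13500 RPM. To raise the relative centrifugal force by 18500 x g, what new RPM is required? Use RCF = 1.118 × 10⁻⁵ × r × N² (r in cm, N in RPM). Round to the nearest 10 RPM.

≈ 19190 RPM

r = 17.8 / 2 = 8.9 cm
Current RCF = 1.118 × 10⁻⁵ × 8.9 × (13500)² = 1.118 × 10⁻⁵ × 8.9 × 182,250,000 ≈ 18,134.2 × g
Target RCF = 18,134.2 + 18,500 = 36,634.2 × g
N² = 36,634.2 / (9.9502 × 10⁻⁵) = 368,175,514
N ≈ √368,175,514 ≈ 19,187.9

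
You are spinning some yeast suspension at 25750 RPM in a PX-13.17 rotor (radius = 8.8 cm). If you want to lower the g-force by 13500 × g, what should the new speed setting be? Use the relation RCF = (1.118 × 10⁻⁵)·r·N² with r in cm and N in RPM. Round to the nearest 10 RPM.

N₂ ≈ 22930 RPM

Current RCF = 1.118 × 10⁻⁵ × 8.8 × (25750)² = 1.118 × 10⁻⁵ × 8.8 × 663,062,500 ≈ 65,234.7 × g
Target RCF = 65,234.7 − 13,500 = 51,734.7 × g
N² = 51,734.7 / (9.8384 × 10⁻⁵) = 525,844,650
N ≈ √525,844,650 ≈ 22,931.3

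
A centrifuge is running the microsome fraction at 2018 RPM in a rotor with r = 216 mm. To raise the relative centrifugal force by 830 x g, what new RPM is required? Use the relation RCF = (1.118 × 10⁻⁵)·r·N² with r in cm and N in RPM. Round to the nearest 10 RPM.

≈ 2740 RPM

r = 216 mm = 21.6 cm
Current RCF = 1.118 × 10⁻⁵ × 21.6 × (2018)² = 1.118 × 10⁻⁵ × 21.6 × 4,072,324 ≈ 983.4 × g
Target RCF = 983.4 + 830 = 1,813.4 × g
N² = 1,813.4 / (24.1488 × 10⁻⁵) = 7,509,276
N ≈ √7,509,276 ≈ 2,740.3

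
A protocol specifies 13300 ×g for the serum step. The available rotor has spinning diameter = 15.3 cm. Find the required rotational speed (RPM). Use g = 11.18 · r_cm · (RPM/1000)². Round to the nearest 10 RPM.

r = 15.3 / 2 = 7.65 cm
13,300 = 11.18 × 7.65 × (N/1000)²
(N/1000)² = 13,300 / 85.527 = 155.5064
N = 1000 × √155.5064 ≈ 12,470.2

12470 RPM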